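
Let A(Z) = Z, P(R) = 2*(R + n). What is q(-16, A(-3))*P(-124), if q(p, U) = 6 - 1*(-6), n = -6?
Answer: -3120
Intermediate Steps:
P(R) = -12 + 2*R (P(R) = 2*(R - 6) = 2*(-6 + R) = -12 + 2*R)
q(p, U) = 12 (q(p, U) = 6 + 6 = 12)
q(-16, A(-3))*P(-124) = 12*(-12 + 2*(-124)) = 12*(-12 - 248) = 12*(-260) = -3120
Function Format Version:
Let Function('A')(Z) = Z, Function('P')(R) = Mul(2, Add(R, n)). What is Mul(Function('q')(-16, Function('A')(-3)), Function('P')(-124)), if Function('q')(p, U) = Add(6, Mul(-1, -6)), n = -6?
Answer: -3120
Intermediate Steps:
Function('P')(R) = Add(-12, Mul(2, R)) (Function('P')(R) = Mul(2, Add(R, -6)) = Mul(2, Add(-6, R)) = Add(-12, Mul(2, R)))
Function('q')(p, U) = 12 (Function('q')(p, U) = Add(6, 6) = 12)
Mul(Function('q')(-16, Function('A')(-3)), Function('P')(-124)) = Mul(12, Add(-12, Mul(2, -124))) = Mul(12, Add(-12, -248)) = Mul(12, -260) = -3120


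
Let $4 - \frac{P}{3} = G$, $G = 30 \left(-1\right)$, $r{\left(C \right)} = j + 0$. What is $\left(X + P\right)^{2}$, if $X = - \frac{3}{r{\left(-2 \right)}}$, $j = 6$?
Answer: $\frac{41209}{4} \approx 10302.0$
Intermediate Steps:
$r{\left(C \right)} = 6$ ($r{\left(C \right)} = 6 + 0 = 6$)
$X = - \frac{1}{2}$ ($X = - \frac{3}{6} = \left(-3\right) \frac{1}{6} = - \frac{1}{2} \approx -0.5$)
$G = -30$
$P = 102$ ($P = 12 - -90 = 12 + 90 = 102$)
$\left(X + P\right)^{2} = \left(- \frac{1}{2} + 102\right)^{2} = \left(\frac{203}{2}\right)^{2} = \frac{41209}{4}$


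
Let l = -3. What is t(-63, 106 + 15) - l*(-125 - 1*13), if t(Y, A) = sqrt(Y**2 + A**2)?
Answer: -414 + sqrt(18610) ≈ -277.58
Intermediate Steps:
t(Y, A) = sqrt(A**2 + Y**2)
t(-63, 106 + 15) - l*(-125 - 1*13) = sqrt((106 + 15)**2 + (-63)**2) - (-3)*(-125 - 1*13) = sqrt(121**2 + 3969) - (-3)*(-125 - 13) = sqrt(14641 + 3969) - (-3)*(-138) = sqrt(18610) - 1*414 = sqrt(18610) - 414 = -414 + sqrt(18610)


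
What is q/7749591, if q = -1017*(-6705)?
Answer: 2272995/2583197 ≈ 0.87992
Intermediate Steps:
q = 6818985
q/7749591 = 6818985/7749591 = 6818985*(1/7749591) = 2272995/2583197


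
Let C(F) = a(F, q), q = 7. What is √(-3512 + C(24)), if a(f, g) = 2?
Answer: 3*I*√390 ≈ 59.245*I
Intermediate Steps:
C(F) = 2
√(-3512 + C(24)) = √(-3512 + 2) = √(-3510) = 3*I*√390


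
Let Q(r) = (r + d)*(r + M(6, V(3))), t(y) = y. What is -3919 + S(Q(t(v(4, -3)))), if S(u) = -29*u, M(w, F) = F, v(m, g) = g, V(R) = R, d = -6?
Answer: -3919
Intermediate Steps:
Q(r) = (-6 + r)*(3 + r) (Q(r) = (r - 6)*(r + 3) = (-6 + r)*(3 + r))
-3919 + S(Q(t(v(4, -3)))) = -3919 - 29*(-18 + (-3)² - 3*(-3)) = -3919 - 29*(-18 + 9 + 9) = -3919 - 29*0 = -3919 + 0 = -3919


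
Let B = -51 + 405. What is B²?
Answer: 125316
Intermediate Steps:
B = 354
B² = 354² = 125316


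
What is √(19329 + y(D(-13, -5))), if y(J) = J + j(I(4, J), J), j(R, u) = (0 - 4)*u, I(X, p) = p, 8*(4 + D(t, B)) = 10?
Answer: √77349/2 ≈ 139.06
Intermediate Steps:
D(t, B) = -11/4 (D(t, B) = -4 + (⅛)*10 = -4 + 5/4 = -11/4)
j(R, u) = -4*u
y(J) = -3*J (y(J) = J - 4*J = -3*J)
√(19329 + y(D(-13, -5))) = √(19329 - 3*(-11/4)) = √(19329 + 33/4) = √(77349/4) = √77349/2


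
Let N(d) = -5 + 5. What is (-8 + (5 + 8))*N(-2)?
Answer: 0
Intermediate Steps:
N(d) = 0
(-8 + (5 + 8))*N(-2) = (-8 + (5 + 8))*0 = (-8 + 13)*0 = 5*0 = 0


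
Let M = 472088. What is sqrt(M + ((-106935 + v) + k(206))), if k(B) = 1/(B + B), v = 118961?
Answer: sqrt(20543861807)/206 ≈ 695.78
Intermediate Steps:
k(B) = 1/(2*B)
sqrt(M + ((-106935 + v) + k(206))) = sqrt(472088 + ((-106935 + 118961) + (1/2)/206)) = sqrt(472088 + (12026 + (1/2)*(1/206))) = sqrt(472088 + (12026 + 1/412)) = sqrt(472088 + 4954713/412) = sqrt(199454969/412) = sqrt(20543861807)/206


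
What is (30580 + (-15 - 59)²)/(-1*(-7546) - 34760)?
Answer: -18028/13607 ≈ -1.3249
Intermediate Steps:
(30580 + (-15 - 59)²)/(-1*(-7546) - 34760) = (30580 + (-74)²)/(7546 - 34760) = (30580 + 5476)/(-27214) = 36056*(-1/27214) = -18028/13607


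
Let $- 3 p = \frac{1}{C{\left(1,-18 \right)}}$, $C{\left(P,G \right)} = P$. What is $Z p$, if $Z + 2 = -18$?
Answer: $\frac{20}{3} \approx 6.6667$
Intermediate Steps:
$Z = -20$ ($Z = -2 - 18 = -20$)
$p = - \frac{1}{3}$ ($p = - \frac{1}{3 \cdot 1} = \left(- \frac{1}{3}\right) 1 = - \frac{1}{3} \approx -0.33333$)
$Z p = \left(-20\right) \left(- \frac{1}{3}\right) = \frac{20}{3}$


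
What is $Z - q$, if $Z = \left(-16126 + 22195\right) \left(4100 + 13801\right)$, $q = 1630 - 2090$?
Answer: $108641629$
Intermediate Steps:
$q = -460$
$Z = 108641169$ ($Z = 6069 \cdot 17901 = 108641169$)
$Z - q = 108641169 - -460 = 108641169 + 460 = 108641629$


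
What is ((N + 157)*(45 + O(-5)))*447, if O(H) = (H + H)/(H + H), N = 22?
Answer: 3680598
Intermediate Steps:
O(H) = 1 (O(H) = (2*H)/((2*H)) = (2*H)*(1/(2*H)) = 1)
((N + 157)*(45 + O(-5)))*447 = ((22 + 157)*(45 + 1))*447 = (179*46)*447 = 8234*447 = 3680598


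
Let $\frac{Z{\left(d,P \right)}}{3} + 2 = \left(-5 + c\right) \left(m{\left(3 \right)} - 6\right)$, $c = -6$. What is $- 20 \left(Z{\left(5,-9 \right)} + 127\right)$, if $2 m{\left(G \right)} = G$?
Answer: $-5390$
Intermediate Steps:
$m{\left(G \right)} = \frac{G}{2}$
$Z{\left(d,P \right)} = \frac{285}{2}$ ($Z{\left(d,P \right)} = -6 + 3 \left(-5 - 6\right) \left(\frac{1}{2} \cdot 3 - 6\right) = -6 + 3 \left(- 11 \left(\frac{3}{2} - 6\right)\right) = -6 + 3 \left(\left(-11\right) \left(- \frac{9}{2}\right)\right) = -6 + 3 \cdot \frac{99}{2} = -6 + \frac{297}{2} = \frac{285}{2}$)
$- 20 \left(Z{\left(5,-9 \right)} + 127\right) = - 20 \left(\frac{285}{2} + 127\right) = \left(-20\right) \frac{539}{2} = -5390$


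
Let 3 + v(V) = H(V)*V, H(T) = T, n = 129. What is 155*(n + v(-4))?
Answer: 22010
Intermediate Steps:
v(V) = -3 + V**2 (v(V) = -3 + V*V = -3 + V**2)
155*(n + v(-4)) = 155*(129 + (-3 + (-4)**2)) = 155*(129 + (-3 + 16)) = 155*(129 + 13) = 155*142 = 22010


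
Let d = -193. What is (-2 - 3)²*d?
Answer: -4825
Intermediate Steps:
(-2 - 3)²*d = (-2 - 3)²*(-193) = (-5)²*(-193) = 25*(-193) = -4825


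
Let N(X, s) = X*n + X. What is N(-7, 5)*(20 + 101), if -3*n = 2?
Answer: -847/3 ≈ -282.33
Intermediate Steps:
n = -⅔ (n = -⅓*2 = -⅔ ≈ -0.66667)
N(X, s) = X/3 (N(X, s) = X*(-⅔) + X = -2*X/3 + X = X/3)
N(-7, 5)*(20 + 101) = ((⅓)*(-7))*(20 + 101) = -7/3*121 = -847/3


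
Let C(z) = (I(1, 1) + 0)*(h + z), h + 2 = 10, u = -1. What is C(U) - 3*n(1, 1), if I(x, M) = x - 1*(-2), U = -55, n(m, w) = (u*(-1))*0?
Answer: -141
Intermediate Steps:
n(m, w) = 0 (n(m, w) = -1*(-1)*0 = 1*0 = 0)
h = 8 (h = -2 + 10 = 8)
I(x, M) = 2 + x (I(x, M) = x + 2 = 2 + x)
C(z) = 24 + 3*z (C(z) = ((2 + 1) + 0)*(8 + z) = (3 + 0)*(8 + z) = 3*(8 + z) = 24 + 3*z)
C(U) - 3*n(1, 1) = (24 + 3*(-55)) - 3*0 = (24 - 165) + 0 = -141 + 0 = -141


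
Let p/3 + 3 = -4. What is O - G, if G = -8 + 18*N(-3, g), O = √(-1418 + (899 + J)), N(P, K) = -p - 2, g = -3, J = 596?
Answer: -334 + √77 ≈ -325.23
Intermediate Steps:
p = -21 (p = -9 + 3*(-4) = -9 - 12 = -21)
N(P, K) = 19 (N(P, K) = -1*(-21) - 2 = 21 - 2 = 19)
O = √77 (O = √(-1418 + (899 + 596)) = √(-1418 + 1495) = √77 ≈ 8.7750)
G = 334 (G = -8 + 18*19 = -8 + 342 = 334)
O - G = √77 - 1*334 = √77 - 334 = -334 + √77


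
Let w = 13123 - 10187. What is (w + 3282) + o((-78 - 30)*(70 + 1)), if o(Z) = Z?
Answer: -1450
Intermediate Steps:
w = 2936
(w + 3282) + o((-78 - 30)*(70 + 1)) = (2936 + 3282) + (-78 - 30)*(70 + 1) = 6218 - 108*71 = 6218 - 7668 = -1450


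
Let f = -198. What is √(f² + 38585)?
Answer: √77789 ≈ 278.91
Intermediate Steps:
√(f² + 38585) = √((-198)² + 38585) = √(39204 + 38585) = √77789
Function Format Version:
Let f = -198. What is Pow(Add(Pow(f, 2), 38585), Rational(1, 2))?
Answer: Pow(77789, Rational(1, 2)) ≈ 278.91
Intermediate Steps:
Pow(Add(Pow(f, 2), 38585), Rational(1, 2)) = Pow(Add(Pow(-198, 2), 38585), Rational(1, 2)) = Pow(Add(39204, 38585), Rational(1, 2)) = Pow(77789, Rational(1, 2))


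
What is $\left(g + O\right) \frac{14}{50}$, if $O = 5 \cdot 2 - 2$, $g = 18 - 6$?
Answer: $\frac{28}{5} \approx 5.6$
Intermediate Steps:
$g = 12$
$O = 8$ ($O = 10 - 2 = 8$)
$\left(g + O\right) \frac{14}{50} = \left(12 + 8\right) \frac{14}{50} = 20 \cdot 14 \cdot \frac{1}{50} = 20 \cdot \frac{7}{25} = \frac{28}{5}$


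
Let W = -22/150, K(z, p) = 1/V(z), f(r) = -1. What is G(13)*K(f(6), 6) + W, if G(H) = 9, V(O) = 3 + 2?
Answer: 124/75 ≈ 1.6533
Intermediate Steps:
V(O) = 5
K(z, p) = ⅕ (K(z, p) = 1/5 = ⅕)
W = -11/75 (W = -22*1/150 = -11/75 ≈ -0.14667)
G(13)*K(f(6), 6) + W = 9*(⅕) - 11/75 = 9/5 - 11/75 = 124/75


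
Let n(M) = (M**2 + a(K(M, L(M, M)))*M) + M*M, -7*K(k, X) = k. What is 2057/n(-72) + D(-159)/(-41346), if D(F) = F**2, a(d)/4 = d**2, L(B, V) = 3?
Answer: -1614897841/2262453120 ≈ -0.71378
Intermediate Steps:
K(k, X) = -k/7
a(d) = 4*d**2
n(M) = 2*M**2 + 4*M**3/49 (n(M) = (M**2 + (4*(-M/7)**2)*M) + M*M = (M**2 + (4*(M**2/49))*M) + M**2 = (M**2 + (4*M**2/49)*M) + M**2 = (M**2 + 4*M**3/49) + M**2 = 2*M**2 + 4*M**3/49)
2057/n(-72) + D(-159)/(-41346) = 2057/(((-72)**2*(2 + (4/49)*(-72)))) + (-159)**2/(-41346) = 2057/((5184*(2 - 288/49))) + 25281*(-1/41346) = 2057/((5184*(-190/49))) - 2809/4594 = 2057/(-984960/49) - 2809/4594 = 2057*(-49/984960) - 2809/4594 = -100793/984960 - 2809/4594 = -1614897841/2262453120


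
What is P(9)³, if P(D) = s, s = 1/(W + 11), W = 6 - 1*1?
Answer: 1/4096 ≈ 0.00024414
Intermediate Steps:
W = 5 (W = 6 - 1 = 5)
s = 1/16 (s = 1/(5 + 11) = 1/16 ≈ 0.062500)
P(D) = 1/16
P(9)³ = (1/16)³ = 1/4096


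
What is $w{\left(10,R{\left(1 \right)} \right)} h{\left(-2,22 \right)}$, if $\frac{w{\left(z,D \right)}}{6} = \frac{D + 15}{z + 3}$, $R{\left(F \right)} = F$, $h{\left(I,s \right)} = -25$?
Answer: $- \frac{2400}{13} \approx -184.62$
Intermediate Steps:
$w{\left(z,D \right)} = \frac{6 \left(15 + D\right)}{3 + z}$ ($w{\left(z,D \right)} = 6 \frac{D + 15}{z + 3} = 6 \frac{15 + D}{3 + z} = \frac{6 \left(15 + D\right)}{3 + z}$)
$w{\left(10,R{\left(1 \right)} \right)} h{\left(-2,22 \right)} = \frac{6 \left(15 + 1\right)}{3 + 10} \left(-25\right) = 6 \cdot \frac{1}{13} \cdot 16 \left(-25\right) = \frac{96}{13} \left(-25\right) = - \frac{2400}{13}$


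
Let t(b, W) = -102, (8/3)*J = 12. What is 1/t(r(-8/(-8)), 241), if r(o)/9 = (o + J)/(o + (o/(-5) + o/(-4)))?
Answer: -1/102 ≈ -0.0098039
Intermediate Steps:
J = 9/2 (J = (3/8)*12 = 9/2 ≈ 4.5000)
r(o) = 180*(9/2 + o)/(11*o) (r(o) = 9*((o + 9/2)/(o + (o/(-5) + o/(-4)))) = 9*((9/2 + o)/(o + (o*(-⅕) + o*(-¼)))) = 9*((9/2 + o)/(o + (-o/5 - o/4))) = 9*((9/2 + o)/(o - 9*o/20)) = 9*((9/2 + o)/((11*o/20))) = 9*((9/2 + o)*(20/(11*o))) = 9*(20*(9/2 + o)/(11*o)) = 180*(9/2 + o)/(11*o))
1/t(r(-8/(-8)), 241) = 1/(-102) = -1/102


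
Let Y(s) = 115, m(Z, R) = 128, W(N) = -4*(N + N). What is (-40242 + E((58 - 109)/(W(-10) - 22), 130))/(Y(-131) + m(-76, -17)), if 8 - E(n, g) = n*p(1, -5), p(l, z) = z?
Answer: -2333827/14094 ≈ -165.59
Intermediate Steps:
W(N) = -8*N
E(n, g) = 8 + 5*n (E(n, g) = 8 - n*(-5) = 8 - (-5)*n = 8 + 5*n)
(-40242 + E((58 - 109)/(W(-10) - 22), 130))/(Y(-131) + m(-76, -17)) = (-40242 + (8 + 5*((58 - 109)/(-8*(-10) - 22))))/(115 + 128) = (-40242 + (8 + 5*(-51/(80 - 22))))/243 = (-40242 + (8 + 5*(-51/58)))*(1/243) = (-40242 + (8 - 255/58))*(1/243) = (-40242 + 209/58)*(1/243) = -2333827/58*1/243 = -2333827/14094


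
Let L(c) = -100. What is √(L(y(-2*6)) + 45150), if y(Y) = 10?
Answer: 5*√1802 ≈ 212.25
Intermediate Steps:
√(L(y(-2*6)) + 45150) = √(-100 + 45150) = √45050 = 5*√1802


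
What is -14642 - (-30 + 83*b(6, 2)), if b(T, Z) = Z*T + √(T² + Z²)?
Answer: -15608 - 166*√10 ≈ -16133.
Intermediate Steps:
b(T, Z) = √(T² + Z²) + T*Z (b(T, Z) = T*Z + √(T² + Z²) = √(T² + Z²) + T*Z)
-14642 - (-30 + 83*b(6, 2)) = -14642 - (-30 + 83*(√(6² + 2²) + 6*2)) = -14642 - (-30 + 83*(√(36 + 4) + 12)) = -14642 - (-30 + 83*(√40 + 12)) = -14642 - (-30 + 83*(2*√10 + 12)) = -14642 - (-30 + 83*(12 + 2*√10)) = -14642 - (-30 + (996 + 166*√10)) = -14642 - (966 + 166*√10) = -14642 + (-966 - 166*√10) = -15608 - 166*√10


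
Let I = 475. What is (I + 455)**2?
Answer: 864900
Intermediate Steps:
(I + 455)**2 = (475 + 455)**2 = 930**2 = 864900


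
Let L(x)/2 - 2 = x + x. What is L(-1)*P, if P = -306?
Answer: 0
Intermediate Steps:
L(x) = 4 + 4*x (L(x) = 4 + 2*(x + x) = 4 + 2*(2*x) = 4 + 4*x)
L(-1)*P = (4 + 4*(-1))*(-306) = (4 - 4)*(-306) = 0*(-306) = 0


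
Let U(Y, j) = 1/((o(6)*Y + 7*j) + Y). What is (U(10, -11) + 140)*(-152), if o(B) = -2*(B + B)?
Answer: -6532808/307 ≈ -21280.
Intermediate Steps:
o(B) = -4*B
U(Y, j) = 1/(-23*Y + 7*j) (U(Y, j) = 1/(((-4*6)*Y + 7*j) + Y) = 1/((-24*Y + 7*j) + Y) = 1/(-23*Y + 7*j))
(U(10, -11) + 140)*(-152) = (1/(-23*10 + 7*(-11)) + 140)*(-152) = (1/(-230 - 77) + 140)*(-152) = (1/(-307) + 140)*(-152) = (-1/307 + 140)*(-152) = (42979/307)*(-152) = -6532808/307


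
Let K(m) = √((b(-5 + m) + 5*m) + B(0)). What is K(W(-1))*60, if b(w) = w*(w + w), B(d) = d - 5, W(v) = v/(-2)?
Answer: 60*√38 ≈ 369.86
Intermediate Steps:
W(v) = -v/2 (W(v) = v*(-½) = -v/2)
B(d) = -5 + d
b(w) = 2*w² (b(w) = w*(2*w) = 2*w²)
K(m) = √(-5 + 2*(-5 + m)² + 5*m) (K(m) = √((2*(-5 + m)² + 5*m) + (-5 + 0)) = √((2*(-5 + m)² + 5*m) - 5) = √(-5 + 2*(-5 + m)² + 5*m))
K(W(-1))*60 = √(45 - (-15)*(-1)/2 + 2*(-½*(-1))²)*60 = √(45 - 15*½ + 2*(½)²)*60 = √(45 - 15/2 + 2*(¼))*60 = √(45 - 15/2 + ½)*60 = √38*60 = 60*√38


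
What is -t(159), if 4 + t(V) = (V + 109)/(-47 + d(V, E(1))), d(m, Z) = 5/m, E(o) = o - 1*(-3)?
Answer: 18121/1867 ≈ 9.7059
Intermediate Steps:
E(o) = 3 + o (E(o) = o + 3 = 3 + o)
t(V) = -4 + (109 + V)/(-47 + 5/V) (t(V) = -4 + (V + 109)/(-47 + 5/V) = -4 + (109 + V)/(-47 + 5/V))
-t(159) = -(20 - 1*159*(297 + 159))/(-5 + 47*159) = -(20 - 1*159*456)/(-5 + 7473) = -(20 - 72504)/7468 = -(-72484)/7468 = -1*(-18121/1867) = 18121/1867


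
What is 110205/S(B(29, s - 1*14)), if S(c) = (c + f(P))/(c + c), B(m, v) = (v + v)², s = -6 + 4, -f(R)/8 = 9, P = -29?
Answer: 28212480/119 ≈ 2.3708e+5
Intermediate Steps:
f(R) = -72 (f(R) = -8*9 = -72)
s = -2
B(m, v) = 4*v² (B(m, v) = (2*v)² = 4*v²)
S(c) = (-72 + c)/(2*c) (S(c) = (c - 72)/(c + c) = (-72 + c)/((2*c)) = (-72 + c)*(1/(2*c)) = (-72 + c)/(2*c))
110205/S(B(29, s - 1*14)) = 110205/(((-72 + 4*(-2 - 1*14)²)/(2*((4*(-2 - 1*14)²))))) = 110205/(((-72 + 4*(-2 - 14)²)/(2*((4*(-2 - 14)²))))) = 110205/(((-72 + 4*(-16)²)/(2*((4*(-16)²))))) = 110205/(((-72 + 4*256)/(2*((4*256))))) = 110205/(((½)*(-72 + 1024)/1024)) = 110205/(((½)*(1/1024)*952)) = 110205/(119/256) = 110205*(256/119) = 28212480/119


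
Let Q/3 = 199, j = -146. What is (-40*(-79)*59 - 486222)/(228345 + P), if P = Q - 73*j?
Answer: -149891/119800 ≈ -1.2512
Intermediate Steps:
Q = 597 (Q = 3*199 = 597)
P = 11255 (P = 597 - 73*(-146) = 597 + 10658 = 11255)
(-40*(-79)*59 - 486222)/(228345 + P) = (-40*(-79)*59 - 486222)/(228345 + 11255) = (3160*59 - 486222)/239600 = (186440 - 486222)*(1/239600) = -299782*1/239600 = -149891/119800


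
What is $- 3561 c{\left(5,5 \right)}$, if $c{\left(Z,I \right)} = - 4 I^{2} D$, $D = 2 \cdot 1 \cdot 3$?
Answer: $2136600$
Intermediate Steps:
$D = 6$ ($D = 2 \cdot 3 = 6$)
$c{\left(Z,I \right)} = - 24 I^{2}$ ($c{\left(Z,I \right)} = - 4 I^{2} \cdot 6 = - 24 I^{2}$)
$- 3561 c{\left(5,5 \right)} = - 3561 \left(- 24 \cdot 5^{2}\right) = - 3561 \left(\left(-24\right) 25\right) = \left(-3561\right) \left(-600\right) = 2136600$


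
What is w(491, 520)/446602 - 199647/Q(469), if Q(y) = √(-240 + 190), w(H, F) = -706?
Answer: -353/223301 + 199647*I*√2/10 ≈ -0.0015808 + 28234.0*I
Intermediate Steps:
Q(y) = 5*I*√2 (Q(y) = √(-50) = 5*I*√2)
w(491, 520)/446602 - 199647/Q(469) = -706/446602 - 199647*(-I*√2/10) = -706*1/446602 - (-199647)*I*√2/10 = -353/223301 + 199647*I*√2/10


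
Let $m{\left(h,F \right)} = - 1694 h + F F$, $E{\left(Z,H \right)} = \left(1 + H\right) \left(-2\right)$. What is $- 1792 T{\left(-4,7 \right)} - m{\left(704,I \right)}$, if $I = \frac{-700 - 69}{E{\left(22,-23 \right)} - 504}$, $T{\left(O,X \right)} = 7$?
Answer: $\frac{249694179839}{211600} \approx 1.18 \cdot 10^{6}$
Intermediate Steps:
$E{\left(Z,H \right)} = -2 - 2 H$
$I = \frac{769}{460}$ ($I = \frac{-700 - 69}{\left(-2 - -46\right) - 504} = - \frac{769}{\left(-2 + 46\right) - 504} = - \frac{769}{44 - 504} = - \frac{769}{-460} = \left(-769\right) \left(- \frac{1}{460}\right) = \frac{769}{460} \approx 1.6717$)
$m{\left(h,F \right)} = F^{2} - 1694 h$ ($m{\left(h,F \right)} = - 1694 h + F^{2} = F^{2} - 1694 h$)
$- 1792 T{\left(-4,7 \right)} - m{\left(704,I \right)} = \left(-1792\right) 7 - \left(\left(\frac{769}{460}\right)^{2} - 1192576\right) = -12544 - \left(\frac{591361}{211600} - 1192576\right) = -12544 - - \frac{252348490239}{211600} = -12544 + \frac{252348490239}{211600} = \frac{249694179839}{211600}$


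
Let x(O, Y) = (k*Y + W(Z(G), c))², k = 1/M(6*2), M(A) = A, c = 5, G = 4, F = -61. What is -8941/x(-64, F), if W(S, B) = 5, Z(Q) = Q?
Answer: -1287504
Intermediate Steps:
k = 1/12 (k = 1/(6*2) = 1/12 ≈ 0.083333)
x(O, Y) = (5 + Y/12)² (x(O, Y) = (Y/12 + 5)² = (5 + Y/12)²)
-8941/x(-64, F) = -8941*144/(60 - 61)² = -8941/((1/144)*(-1)²) = -8941/((1/144)*1) = -8941/1/144 = -8941*144 = -1287504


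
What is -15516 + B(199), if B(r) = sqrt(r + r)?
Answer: -15516 + sqrt(398) ≈ -15496.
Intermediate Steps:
B(r) = sqrt(2)*sqrt(r) (B(r) = sqrt(2*r) = sqrt(2)*sqrt(r))
-15516 + B(199) = -15516 + sqrt(2)*sqrt(199) = -15516 + sqrt(398)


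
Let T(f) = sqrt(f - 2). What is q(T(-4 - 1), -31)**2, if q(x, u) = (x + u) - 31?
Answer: (62 - I*sqrt(7))**2 ≈ 3837.0 - 328.07*I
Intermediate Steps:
T(f) = sqrt(-2 + f)
q(x, u) = -31 + u + x (q(x, u) = (u + x) - 31 = -31 + u + x)
q(T(-4 - 1), -31)**2 = (-31 - 31 + sqrt(-2 + (-4 - 1)))**2 = (-31 - 31 + sqrt(-2 - 5))**2 = (-31 - 31 + sqrt(-7))**2 = (-31 - 31 + I*sqrt(7))**2 = (-62 + I*sqrt(7))**2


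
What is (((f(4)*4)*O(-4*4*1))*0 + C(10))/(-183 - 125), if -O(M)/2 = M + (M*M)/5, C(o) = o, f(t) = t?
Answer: -5/154 ≈ -0.032468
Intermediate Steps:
O(M) = -2*M - 2*M²/5 (O(M) = -2*(M + (M*M)/5) = -2*(M + M²*(⅕)) = -2*(M + M²/5) = -2*M - 2*M²/5)
(((f(4)*4)*O(-4*4*1))*0 + C(10))/(-183 - 125) = (((4*4)*(-2*-4*4*1*(5 - 4*4*1)/5))*0 + 10)/(-183 - 125) = ((16*(-2*(-16*1)*(5 - 16*1)/5))*0 + 10)/(-308) = ((16*(-⅖*(-16)*(5 - 16)))*0 + 10)*(-1/308) = ((16*(-⅖*(-16)*(-11)))*0 + 10)*(-1/308) = ((16*(-352/5))*0 + 10)*(-1/308) = (-5632/5*0 + 10)*(-1/308) = (0 + 10)*(-1/308) = 10*(-1/308) = -5/154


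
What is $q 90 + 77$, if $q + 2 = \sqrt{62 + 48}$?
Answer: $-103 + 90 \sqrt{110} \approx 840.93$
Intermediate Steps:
$q = -2 + \sqrt{110}$ ($q = -2 + \sqrt{62 + 48} = -2 + \sqrt{110} \approx 8.4881$)
$q 90 + 77 = \left(-2 + \sqrt{110}\right) 90 + 77 = \left(-180 + 90 \sqrt{110}\right) + 77 = -103 + 90 \sqrt{110}$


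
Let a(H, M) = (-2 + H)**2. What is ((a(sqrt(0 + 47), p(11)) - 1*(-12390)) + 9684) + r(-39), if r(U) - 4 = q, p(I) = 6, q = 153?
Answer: 22282 - 4*sqrt(47) ≈ 22255.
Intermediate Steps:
r(U) = 157 (r(U) = 4 + 153 = 157)
((a(sqrt(0 + 47), p(11)) - 1*(-12390)) + 9684) + r(-39) = (((-2 + sqrt(0 + 47))**2 - 1*(-12390)) + 9684) + 157 = (((-2 + sqrt(47))**2 + 12390) + 9684) + 157 = ((12390 + (-2 + sqrt(47))**2) + 9684) + 157 = (22074 + (-2 + sqrt(47))**2) + 157 = 22231 + (-2 + sqrt(47))**2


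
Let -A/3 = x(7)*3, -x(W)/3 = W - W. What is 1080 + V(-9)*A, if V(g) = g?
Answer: 1080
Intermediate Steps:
x(W) = 0 (x(W) = -3*(W - W) = -3*0 = 0)
A = 0 (A = -0*3 = -3*0 = 0)
1080 + V(-9)*A = 1080 - 9*0 = 1080 + 0 = 1080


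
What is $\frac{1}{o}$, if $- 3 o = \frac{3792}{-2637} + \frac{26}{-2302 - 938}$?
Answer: $\frac{1423980}{686369} \approx 2.0747$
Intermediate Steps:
$o = \frac{686369}{1423980}$ ($o = - \frac{\frac{3792}{-2637} + \frac{26}{-2302 - 938}}{3} = - \frac{3792 \left(- \frac{1}{2637}\right) + \frac{26}{-2302 - 938}}{3} = - \frac{- \frac{1264}{879} + \frac{26}{-3240}}{3} = - \frac{- \frac{1264}{879} + 26 \left(- \frac{1}{3240}\right)}{3} = - \frac{- \frac{1264}{879} - \frac{13}{1620}}{3} = \left(- \frac{1}{3}\right) \left(- \frac{686369}{474660}\right) = \frac{686369}{1423980} \approx 0.48201$)
$\frac{1}{o} = \frac{1}{\frac{686369}{1423980}} = \frac{1423980}{686369}$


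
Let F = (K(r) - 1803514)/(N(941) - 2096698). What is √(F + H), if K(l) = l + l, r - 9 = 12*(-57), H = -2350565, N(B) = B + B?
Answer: I*√10073117828374359/65463 ≈ 1533.2*I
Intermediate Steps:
N(B) = 2*B
r = -675 (r = 9 + 12*(-57) = 9 - 684 = -675)
K(l) = 2*l
F = 56402/65463 (F = (2*(-675) - 1803514)/(2*941 - 2096698) = (-1350 - 1803514)/(1882 - 2096698) = -1804864/(-2094816) = -1804864*(-1/2094816) = 56402/65463 ≈ 0.86159)
√(F + H) = √(56402/65463 - 2350565) = √(-153874980193/65463) = I*√10073117828374359/65463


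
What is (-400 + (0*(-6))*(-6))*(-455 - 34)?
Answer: 195600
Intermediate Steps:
(-400 + (0*(-6))*(-6))*(-455 - 34) = (-400 + 0*(-6))*(-489) = (-400 + 0)*(-489) = -400*(-489) = 195600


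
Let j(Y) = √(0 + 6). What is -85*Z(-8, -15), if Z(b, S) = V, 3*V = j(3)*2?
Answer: -170*√6/3 ≈ -138.80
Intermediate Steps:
j(Y) = √6
V = 2*√6/3 (V = (√6*2)/3 = (2*√6)/3 = 2*√6/3 ≈ 1.6330)
Z(b, S) = 2*√6/3
-85*Z(-8, -15) = -170*√6/3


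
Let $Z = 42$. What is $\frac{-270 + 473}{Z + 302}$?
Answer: $\frac{203}{344} \approx 0.59012$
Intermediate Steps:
$\frac{-270 + 473}{Z + 302} = \frac{-270 + 473}{42 + 302} = \frac{203}{344}$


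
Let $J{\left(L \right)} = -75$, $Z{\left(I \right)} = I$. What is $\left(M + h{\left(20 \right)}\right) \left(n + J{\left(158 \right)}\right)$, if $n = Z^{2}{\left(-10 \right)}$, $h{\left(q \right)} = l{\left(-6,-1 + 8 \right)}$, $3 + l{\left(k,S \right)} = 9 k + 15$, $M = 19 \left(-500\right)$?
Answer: $-238550$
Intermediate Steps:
$M = -9500$
$l{\left(k,S \right)} = 12 + 9 k$ ($l{\left(k,S \right)} = -3 + \left(9 k + 15\right) = -3 + \left(15 + 9 k\right) = 12 + 9 k$)
$h{\left(q \right)} = -42$ ($h{\left(q \right)} = 12 + 9 \left(-6\right) = 12 - 54 = -42$)
$n = 100$ ($n = \left(-10\right)^{2} = 100$)
$\left(M + h{\left(20 \right)}\right) \left(n + J{\left(158 \right)}\right) = \left(-9500 - 42\right) \left(100 - 75\right) = \left(-9542\right) 25 = -238550$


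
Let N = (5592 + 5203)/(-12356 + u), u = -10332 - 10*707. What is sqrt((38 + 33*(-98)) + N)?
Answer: 19*I*sqrt(7840727114)/29758 ≈ 56.536*I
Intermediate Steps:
u = -17402 (u = -10332 - 7070 = -17402)
N = -10795/29758 (N = (5592 + 5203)/(-12356 - 17402) = 10795/(-29758) = 10795*(-1/29758) = -10795/29758 ≈ -0.36276)
sqrt((38 + 33*(-98)) + N) = sqrt((38 + 33*(-98)) - 10795/29758) = sqrt((38 - 3234) - 10795/29758) = sqrt(-3196 - 10795/29758) = sqrt(-95117363/29758) = 19*I*sqrt(7840727114)/29758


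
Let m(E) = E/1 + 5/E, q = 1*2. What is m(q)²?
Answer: 81/4 ≈ 20.250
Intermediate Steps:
q = 2
m(E) = E + 5/E (m(E) = E*1 + 5/E = E + 5/E)
m(q)² = (2 + 5/2)² = (9/2)² = 81/4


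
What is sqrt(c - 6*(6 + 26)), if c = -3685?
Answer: I*sqrt(3877) ≈ 62.266*I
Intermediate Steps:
sqrt(c - 6*(6 + 26)) = sqrt(-3685 - 6*(6 + 26)) = sqrt(-3685 - 6*32) = sqrt(-3685 - 192) = sqrt(-3877) = I*sqrt(3877)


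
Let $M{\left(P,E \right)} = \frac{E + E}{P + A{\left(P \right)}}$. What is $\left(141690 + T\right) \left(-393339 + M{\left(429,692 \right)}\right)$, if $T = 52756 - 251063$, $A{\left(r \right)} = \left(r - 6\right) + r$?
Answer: $\frac{28527374244875}{1281} \approx 2.227 \cdot 10^{10}$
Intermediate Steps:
$A{\left(r \right)} = -6 + 2 r$ ($A{\left(r \right)} = \left(-6 + r\right) + r = -6 + 2 r$)
$T = -198307$
$M{\left(P,E \right)} = \frac{2 E}{-6 + 3 P}$ ($M{\left(P,E \right)} = \frac{E + E}{P + \left(-6 + 2 P\right)} = \frac{2 E}{-6 + 3 P}$)
$\left(141690 + T\right) \left(-393339 + M{\left(429,692 \right)}\right) = \left(141690 - 198307\right) \left(-393339 + \frac{2}{3} \cdot 692 \frac{1}{-2 + 429}\right) = - 56617 \left(-393339 + \frac{2}{3} \cdot 692 \cdot \frac{1}{427}\right) = - 56617 \left(-393339 + \frac{1384}{1281}\right) = \left(-56617\right) \left(- \frac{503865875}{1281}\right) = \frac{28527374244875}{1281}$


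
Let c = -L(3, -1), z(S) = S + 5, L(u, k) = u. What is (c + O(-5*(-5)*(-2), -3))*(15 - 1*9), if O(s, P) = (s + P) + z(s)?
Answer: -606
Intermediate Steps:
z(S) = 5 + S
O(s, P) = 5 + P + 2*s (O(s, P) = (s + P) + (5 + s) = (P + s) + (5 + s) = 5 + P + 2*s)
c = -3 (c = -1*3 = -3)
(c + O(-5*(-5)*(-2), -3))*(15 - 1*9) = (-3 + (5 - 3 + 2*(-5*(-5)*(-2))))*(15 - 1*9) = (-3 + (5 - 3 + 2*(25*(-2))))*(15 - 9) = (-3 + (5 - 3 + 2*(-50)))*6 = (-3 + (5 - 3 - 100))*6 = (-3 - 98)*6 = -101*6 = -606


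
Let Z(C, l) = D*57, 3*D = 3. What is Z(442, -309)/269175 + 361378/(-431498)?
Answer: -16208221294/19358079025 ≈ -0.83728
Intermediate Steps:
D = 1 (D = (⅓)*3 = 1)
Z(C, l) = 57 (Z(C, l) = 1*57 = 57)
Z(442, -309)/269175 + 361378/(-431498) = 57/269175 + 361378/(-431498) = 57*(1/269175) + 361378*(-1/431498) = 19/89725 - 180689/215749 = -16208221294/19358079025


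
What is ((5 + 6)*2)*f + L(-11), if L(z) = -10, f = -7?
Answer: -164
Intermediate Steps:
((5 + 6)*2)*f + L(-11) = ((5 + 6)*2)*(-7) - 10 = (11*2)*(-7) - 10 = 22*(-7) - 10 = -154 - 10 = -164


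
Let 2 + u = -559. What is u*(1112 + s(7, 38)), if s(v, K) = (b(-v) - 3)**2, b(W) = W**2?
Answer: -1810908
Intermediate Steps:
u = -561 (u = -2 - 559 = -561)
s(v, K) = (-3 + v**2)**2 (s(v, K) = ((-v)**2 - 3)**2 = (v**2 - 3)**2 = (-3 + v**2)**2)
u*(1112 + s(7, 38)) = -561*(1112 + (-3 + 7**2)**2) = -561*(1112 + (-3 + 49)**2) = -561*(1112 + 46**2) = -561*(1112 + 2116) = -561*3228 = -1810908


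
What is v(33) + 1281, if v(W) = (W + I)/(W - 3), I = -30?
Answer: 12811/10 ≈ 1281.1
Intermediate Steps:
v(W) = (-30 + W)/(-3 + W) (v(W) = (W - 30)/(W - 3) = (-30 + W)/(-3 + W))
v(33) + 1281 = (-30 + 33)/(-3 + 33) + 1281 = 3/30 + 1281 = (1/30)*3 + 1281 = 1/10 + 1281 = 12811/10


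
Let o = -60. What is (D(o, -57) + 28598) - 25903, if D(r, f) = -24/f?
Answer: 51213/19 ≈ 2695.4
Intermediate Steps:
(D(o, -57) + 28598) - 25903 = (-24/(-57) + 28598) - 25903 = (-24*(-1/57) + 28598) - 25903 = (8/19 + 28598) - 25903 = 543370/19 - 25903 = 51213/19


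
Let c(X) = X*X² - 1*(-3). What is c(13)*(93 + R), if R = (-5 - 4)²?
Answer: 382800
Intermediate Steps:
c(X) = 3 + X³ (c(X) = X³ + 3 = 3 + X³)
R = 81 (R = (-9)² = 81)
c(13)*(93 + R) = (3 + 13³)*(93 + 81) = (3 + 2197)*174 = 2200*174 = 382800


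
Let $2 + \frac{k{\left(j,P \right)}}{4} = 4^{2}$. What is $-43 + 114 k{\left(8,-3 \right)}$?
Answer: $6341$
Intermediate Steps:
$k{\left(j,P \right)} = 56$ ($k{\left(j,P \right)} = -8 + 4 \cdot 4^{2} = -8 + 4 \cdot 16 = -8 + 64 = 56$)
$-43 + 114 k{\left(8,-3 \right)} = -43 + 114 \cdot 56 = -43 + 6384 = 6341$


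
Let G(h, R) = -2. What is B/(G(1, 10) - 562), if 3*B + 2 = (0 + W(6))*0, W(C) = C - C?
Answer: 1/846 ≈ 0.0011820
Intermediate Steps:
W(C) = 0
B = -⅔ (B = -⅔ + ((0 + 0)*0)/3 = -⅔ + (0*0)/3 = -⅔ + (⅓)*0 = -⅔ + 0 = -⅔ ≈ -0.66667)
B/(G(1, 10) - 562) = -2/(3*(-2 - 562)) = -⅔/(-564) = -⅔*(-1/564) = 1/846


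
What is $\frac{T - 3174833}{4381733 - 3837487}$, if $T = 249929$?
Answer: $- \frac{1462452}{272123} \approx -5.3742$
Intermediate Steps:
$\frac{T - 3174833}{4381733 - 3837487} = \frac{249929 - 3174833}{4381733 - 3837487} = - \frac{2924904}{544246} = \left(-2924904\right) \frac{1}{544246} = - \frac{1462452}{272123}$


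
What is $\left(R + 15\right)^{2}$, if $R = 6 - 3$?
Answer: $324$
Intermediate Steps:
$R = 3$
$\left(R + 15\right)^{2} = \left(3 + 15\right)^{2} = 18^{2} = 324$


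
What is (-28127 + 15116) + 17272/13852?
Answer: -45052775/3463 ≈ -13010.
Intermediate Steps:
(-28127 + 15116) + 17272/13852 = -13011 + 17272*(1/13852) = -13011 + 4318/3463 = -45052775/3463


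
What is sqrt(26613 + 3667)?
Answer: 2*sqrt(7570) ≈ 174.01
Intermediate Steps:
sqrt(26613 + 3667) = sqrt(30280) = 2*sqrt(7570)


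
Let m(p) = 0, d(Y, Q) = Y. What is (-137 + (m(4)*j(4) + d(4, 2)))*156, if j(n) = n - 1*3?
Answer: -20748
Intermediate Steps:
j(n) = -3 + n (j(n) = n - 3 = -3 + n)
(-137 + (m(4)*j(4) + d(4, 2)))*156 = (-137 + (0*(-3 + 4) + 4))*156 = (-137 + (0*1 + 4))*156 = (-137 + (0 + 4))*156 = (-137 + 4)*156 = -133*156 = -20748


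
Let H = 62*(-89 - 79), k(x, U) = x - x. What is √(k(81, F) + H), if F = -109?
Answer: 4*I*√651 ≈ 102.06*I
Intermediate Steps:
k(x, U) = 0
H = -10416 (H = 62*(-168) = -10416)
√(k(81, F) + H) = √(0 - 10416) = √(-10416) = 4*I*√651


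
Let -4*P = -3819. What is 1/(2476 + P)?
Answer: 4/13723 ≈ 0.00029148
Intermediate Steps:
P = 3819/4 (P = -¼*(-3819) = 3819/4 ≈ 954.75)
1/(2476 + P) = 1/(2476 + 3819/4) = 1/(13723/4) = 4/13723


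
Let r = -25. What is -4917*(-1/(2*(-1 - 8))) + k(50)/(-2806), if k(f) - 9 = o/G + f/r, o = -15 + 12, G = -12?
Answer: -9198155/33672 ≈ -273.17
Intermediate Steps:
o = -3
k(f) = 37/4 - f/25 (k(f) = 9 + (-3/(-12) + f/(-25)) = 9 + (-3*(-1/12) + f*(-1/25)) = 9 + (1/4 - f/25) = 37/4 - f/25)
-4917*(-1/(2*(-1 - 8))) + k(50)/(-2806) = -4917*(-1/(2*(-1 - 8))) + (37/4 - 1/25*50)/(-2806) = -4917/((-9*(-2))) + (37/4 - 2)*(-1/2806) = -4917/18 + (29/4)*(-1/2806) = -4917*1/18 - 29/11224 = -1639/6 - 29/11224 = -9198155/33672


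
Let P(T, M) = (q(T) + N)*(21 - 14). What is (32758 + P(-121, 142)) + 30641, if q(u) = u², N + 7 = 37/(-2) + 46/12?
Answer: 497203/3 ≈ 1.6573e+5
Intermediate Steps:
N = -65/3 (N = -7 + (37/(-2) + 46/12) = -7 + (37*(-½) + 46*(1/12)) = -7 + (-37/2 + 23/6) = -7 - 44/3 = -65/3 ≈ -21.667)
P(T, M) = -455/3 + 7*T² (P(T, M) = (T² - 65/3)*(21 - 14) = (-65/3 + T²)*7 = -455/3 + 7*T²)
(32758 + P(-121, 142)) + 30641 = (32758 + (-455/3 + 7*(-121)²)) + 30641 = (32758 + (-455/3 + 7*14641)) + 30641 = (32758 + (-455/3 + 102487)) + 30641 = (32758 + 307006/3) + 30641 = 405280/3 + 30641 = 497203/3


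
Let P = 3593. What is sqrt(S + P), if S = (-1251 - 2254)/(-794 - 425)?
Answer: 2*sqrt(1335832617)/1219 ≈ 59.966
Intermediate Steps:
S = 3505/1219 (S = -3505/(-1219) = -3505*(-1/1219) = 3505/1219 ≈ 2.8753)
sqrt(S + P) = sqrt(3505/1219 + 3593) = sqrt(4383372/1219) = 2*sqrt(1335832617)/1219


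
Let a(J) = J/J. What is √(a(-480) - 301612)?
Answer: I*√301611 ≈ 549.19*I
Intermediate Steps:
a(J) = 1
√(a(-480) - 301612) = √(1 - 301612) = √(-301611) = I*√301611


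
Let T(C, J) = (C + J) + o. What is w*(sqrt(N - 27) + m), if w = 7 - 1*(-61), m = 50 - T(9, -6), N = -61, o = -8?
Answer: 3740 + 136*I*sqrt(22) ≈ 3740.0 + 637.9*I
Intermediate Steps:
T(C, J) = -8 + C + J (T(C, J) = (C + J) - 8 = -8 + C + J)
m = 55 (m = 50 - (-8 + 9 - 6) = 50 - 1*(-5) = 50 + 5 = 55)
w = 68 (w = 7 + 61 = 68)
w*(sqrt(N - 27) + m) = 68*(sqrt(-61 - 27) + 55) = 68*(sqrt(-88) + 55) = 68*(2*I*sqrt(22) + 55) = 68*(55 + 2*I*sqrt(22)) = 3740 + 136*I*sqrt(22)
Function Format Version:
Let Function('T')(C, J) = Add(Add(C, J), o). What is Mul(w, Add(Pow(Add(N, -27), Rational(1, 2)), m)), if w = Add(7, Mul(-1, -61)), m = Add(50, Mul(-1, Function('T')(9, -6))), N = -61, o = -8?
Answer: Add(3740, Mul(136, I, Pow(22, Rational(1, 2)))) ≈ Add(3740.0, Mul(637.90, I))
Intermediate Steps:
Function('T')(C, J) = Add(-8, C, J) (Function('T')(C, J) = Add(Add(C, J), -8) = Add(-8, C, J))
m = 55 (m = Add(50, Mul(-1, Add(-8, 9, -6))) = Add(50, Mul(-1, -5)) = Add(50, 5) = 55)
w = 68 (w = Add(7, 61) = 68)
Mul(w, Add(Pow(Add(N, -27), Rational(1, 2)), m)) = Mul(68, Add(Pow(Add(-61, -27), Rational(1, 2)), 55)) = Mul(68, Add(Pow(-88, Rational(1, 2)), 55)) = Mul(68, Add(Mul(2, I, Pow(22, Rational(1, 2))), 55)) = Mul(68, Add(55, Mul(2, I, Pow(22, Rational(1, 2))))) = Add(3740, Mul(136, I, Pow(22, Rational(1, 2))))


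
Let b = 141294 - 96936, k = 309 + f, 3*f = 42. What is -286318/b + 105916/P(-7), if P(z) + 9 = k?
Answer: 1152079519/3482103 ≈ 330.86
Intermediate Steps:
f = 14 (f = (1/3)*42 = 14)
k = 323 (k = 309 + 14 = 323)
P(z) = 314 (P(z) = -9 + 323 = 314)
b = 44358
-286318/b + 105916/P(-7) = -286318/44358 + 105916/314 = -286318*1/44358 + 105916*(1/314) = -143159/22179 + 52958/157 = 1152079519/3482103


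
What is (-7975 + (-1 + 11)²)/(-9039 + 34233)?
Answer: -2625/8398 ≈ -0.31257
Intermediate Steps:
(-7975 + (-1 + 11)²)/(-9039 + 34233) = (-7975 + 10²)/25194 = (-7975 + 100)*(1/25194) = -7875*1/25194 = -2625/8398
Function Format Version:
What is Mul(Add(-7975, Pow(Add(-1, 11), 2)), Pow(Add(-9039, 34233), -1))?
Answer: Rational(-2625, 8398) ≈ -0.31257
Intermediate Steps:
Mul(Add(-7975, Pow(Add(-1, 11), 2)), Pow(Add(-9039, 34233), -1)) = Mul(Add(-7975, Pow(10, 2)), Pow(25194, -1)) = Mul(Add(-7975, 100), Rational(1, 25194)) = Mul(-7875, Rational(1, 25194)) = Rational(-2625, 8398)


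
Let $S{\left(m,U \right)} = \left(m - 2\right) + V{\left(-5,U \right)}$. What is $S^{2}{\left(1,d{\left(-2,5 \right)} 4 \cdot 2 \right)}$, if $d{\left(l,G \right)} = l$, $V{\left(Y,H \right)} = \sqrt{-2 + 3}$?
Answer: $0$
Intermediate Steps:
$V{\left(Y,H \right)} = 1$ ($V{\left(Y,H \right)} = \sqrt{1} = 1$)
$S{\left(m,U \right)} = -1 + m$ ($S{\left(m,U \right)} = \left(m - 2\right) + 1 = \left(-2 + m\right) + 1 = -1 + m$)
$S^{2}{\left(1,d{\left(-2,5 \right)} 4 \cdot 2 \right)} = \left(-1 + 1\right)^{2} = 0^{2} = 0$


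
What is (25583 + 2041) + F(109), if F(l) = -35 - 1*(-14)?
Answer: 27603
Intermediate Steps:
F(l) = -21 (F(l) = -35 + 14 = -21)
(25583 + 2041) + F(109) = (25583 + 2041) - 21 = 27624 - 21 = 27603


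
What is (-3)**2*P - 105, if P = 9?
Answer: -24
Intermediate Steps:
(-3)**2*P - 105 = (-3)**2*9 - 105 = 9*9 - 105 = 81 - 105 = -24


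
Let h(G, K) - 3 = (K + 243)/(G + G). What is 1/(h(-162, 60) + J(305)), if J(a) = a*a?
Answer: 108/10046923 ≈ 1.0750e-5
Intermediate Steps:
J(a) = a²
h(G, K) = 3 + (243 + K)/(2*G) (h(G, K) = 3 + (K + 243)/(G + G) = 3 + (243 + K)/((2*G)) = 3 + (243 + K)*(1/(2*G)) = 3 + (243 + K)/(2*G))
1/(h(-162, 60) + J(305)) = 1/((½)*(243 + 60 + 6*(-162))/(-162) + 305²) = 1/((½)*(-1/162)*(243 + 60 - 972) + 93025) = 1/((½)*(-1/162)*(-669) + 93025) = 1/(223/108 + 93025) = 1/(10046923/108) = 108/10046923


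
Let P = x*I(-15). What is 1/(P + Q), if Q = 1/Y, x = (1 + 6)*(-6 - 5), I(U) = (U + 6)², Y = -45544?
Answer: -45544/284057929 ≈ -0.00016033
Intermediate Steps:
I(U) = (6 + U)²
x = -77 (x = 7*(-11) = -77)
Q = -1/45544 (Q = 1/(-45544) = -1/45544 ≈ -2.1957e-5)
P = -6237 (P = -77*(6 - 15)² = -77*(-9)² = -77*81 = -6237)
1/(P + Q) = 1/(-6237 - 1/45544) = 1/(-284057929/45544) = -45544/284057929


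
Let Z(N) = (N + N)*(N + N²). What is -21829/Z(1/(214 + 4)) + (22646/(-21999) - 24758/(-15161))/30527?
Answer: -383766432940802296180136/743254888433169 ≈ -5.1633e+8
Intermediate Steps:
Z(N) = 2*N*(N + N²) (Z(N) = (2*N)*(N + N²) = 2*N*(N + N²))
-21829/Z(1/(214 + 4)) + (22646/(-21999) - 24758/(-15161))/30527 = -21829*(214 + 4)²/(2*(1 + 1/(214 + 4))) + (22646/(-21999) - 24758/(-15161))/30527 = -21829*23762/(1 + 1/218) + (22646*(-1/21999) - 24758*(-1/15161))*(1/30527) = -21829*23762/(1 + 1/218) + (-22646/21999 + 24758/15161)*(1/30527) = -21829/(2*(1/47524)*(219/218)) + (201315236/333526839)*(1/30527) = -21829/219/5180116 + 201315236/10181573814153 = -21829*5180116/219 + 201315236/10181573814153 = -113076752164/219 + 201315236/10181573814153 = -383766432940802296180136/743254888433169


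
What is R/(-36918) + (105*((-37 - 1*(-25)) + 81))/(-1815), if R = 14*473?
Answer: -1330904/319077 ≈ -4.1711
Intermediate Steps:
R = 6622
R/(-36918) + (105*((-37 - 1*(-25)) + 81))/(-1815) = 6622/(-36918) + (105*((-37 - 1*(-25)) + 81))/(-1815) = 6622*(-1/36918) + (105*((-37 + 25) + 81))*(-1/1815) = -473/2637 + (105*(-12 + 81))*(-1/1815) = -473/2637 + (105*69)*(-1/1815) = -473/2637 + 7245*(-1/1815) = -473/2637 - 483/121 = -1330904/319077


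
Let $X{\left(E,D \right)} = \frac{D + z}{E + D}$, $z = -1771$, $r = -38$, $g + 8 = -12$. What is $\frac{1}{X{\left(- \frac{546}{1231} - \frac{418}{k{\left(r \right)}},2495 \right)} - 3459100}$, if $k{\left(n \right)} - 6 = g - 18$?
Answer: $- \frac{49390063}{170845152663396} \approx -2.8909 \cdot 10^{-7}$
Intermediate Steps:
$g = -20$ ($g = -8 - 12 = -20$)
$k{\left(n \right)} = -32$ ($k{\left(n \right)} = 6 - 38 = -32$)
$X{\left(E,D \right)} = \frac{-1771 + D}{D + E}$ ($X{\left(E,D \right)} = \frac{D - 1771}{E + D} = \frac{-1771 + D}{D + E}$)
$\frac{1}{X{\left(- \frac{546}{1231} - \frac{418}{k{\left(r \right)}},2495 \right)} - 3459100} = \frac{1}{\frac{-1771 + 2495}{2495 - \left(- \frac{209}{16} + \frac{546}{1231}\right)} - 3459100} = \frac{1}{\frac{1}{2495 - - \frac{248543}{19696}} \cdot 724 - 3459100} = \frac{1}{\frac{1}{2495 + \left(- \frac{546}{1231} + \frac{209}{16}\right)} 724 - 3459100} = \frac{1}{\frac{1}{2495 + \frac{248543}{19696}} \cdot 724 - 3459100} = \frac{1}{\frac{1}{\frac{49390063}{19696}} \cdot 724 - 3459100} = \frac{1}{\frac{19696}{49390063} \cdot 724 - 3459100} = \frac{1}{\frac{14259904}{49390063} - 3459100} = \frac{1}{- \frac{170845152663396}{49390063}} = - \frac{49390063}{170845152663396}$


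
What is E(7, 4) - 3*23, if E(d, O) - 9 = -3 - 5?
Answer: -68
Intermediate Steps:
E(d, O) = 1 (E(d, O) = 9 + (-3 - 5) = 9 - 8 = 1)
E(7, 4) - 3*23 = 1 - 3*23 = 1 - 69 = -68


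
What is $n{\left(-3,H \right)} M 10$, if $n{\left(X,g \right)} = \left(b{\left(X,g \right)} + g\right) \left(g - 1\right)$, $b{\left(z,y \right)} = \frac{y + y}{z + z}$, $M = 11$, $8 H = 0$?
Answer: $0$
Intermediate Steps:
$H = 0$ ($H = \frac{1}{8} \cdot 0 = 0$)
$b{\left(z,y \right)} = \frac{y}{z}$ ($b{\left(z,y \right)} = \frac{2 y}{2 z} = 2 y \frac{1}{2 z} = \frac{y}{z}$)
$n{\left(X,g \right)} = \left(-1 + g\right) \left(g + \frac{g}{X}\right)$ ($n{\left(X,g \right)} = \left(\frac{g}{X} + g\right) \left(g - 1\right) = \left(g + \frac{g}{X}\right) \left(-1 + g\right) = \left(-1 + g\right) \left(g + \frac{g}{X}\right)$)
$n{\left(-3,H \right)} M 10 = \frac{0 \left(-1 + 0 - 3 \left(-1 + 0\right)\right)}{-3} \cdot 11 \cdot 10 = 0 \left(- \frac{1}{3}\right) \left(-1 + 0 - -3\right) 11 \cdot 10 = 0 \left(- \frac{1}{3}\right) \left(-1 + 0 + 3\right) 11 \cdot 10 = 0 \left(- \frac{1}{3}\right) 2 \cdot 11 \cdot 10 = 0 \cdot 11 \cdot 10 = 0 \cdot 10 = 0$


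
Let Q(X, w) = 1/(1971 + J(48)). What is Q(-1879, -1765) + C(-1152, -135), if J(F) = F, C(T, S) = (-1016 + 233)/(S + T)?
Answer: 175796/288717 ≈ 0.60889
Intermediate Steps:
C(T, S) = -783/(S + T)
Q(X, w) = 1/2019 (Q(X, w) = 1/(1971 + 48) = 1/2019)
Q(-1879, -1765) + C(-1152, -135) = 1/2019 - 783/(-135 - 1152) = 1/2019 - 783/(-1287) = 1/2019 - 783*(-1/1287) = 1/2019 + 87/143 = 175796/288717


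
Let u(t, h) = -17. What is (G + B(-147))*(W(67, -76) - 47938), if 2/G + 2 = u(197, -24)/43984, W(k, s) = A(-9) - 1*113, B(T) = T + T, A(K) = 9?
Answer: 1246956917436/87985 ≈ 1.4172e+7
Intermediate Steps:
B(T) = 2*T
W(k, s) = -104 (W(k, s) = 9 - 1*113 = 9 - 113 = -104)
G = -87968/87985 (G = 2/(-2 - 17/43984) = 2/(-87985/43984) = 2*(-43984/87985) = -87968/87985 ≈ -0.99981)
(G + B(-147))*(W(67, -76) - 47938) = (-87968/87985 + 2*(-147))*(-104 - 47938) = (-87968/87985 - 294)*(-48042) = -25955558/87985*(-48042) = 1246956917436/87985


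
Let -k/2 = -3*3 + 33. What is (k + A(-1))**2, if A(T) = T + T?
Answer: 2500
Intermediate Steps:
A(T) = 2*T
k = -48 (k = -2*(-3*3 + 33) = -2*(-9 + 33) = -2*24 = -48)
(k + A(-1))**2 = (-48 + 2*(-1))**2 = (-48 - 2)**2 = (-50)**2 = 2500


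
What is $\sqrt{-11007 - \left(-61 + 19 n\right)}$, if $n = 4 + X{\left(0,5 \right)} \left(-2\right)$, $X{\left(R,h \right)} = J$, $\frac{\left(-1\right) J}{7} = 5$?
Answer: $8 i \sqrt{193} \approx 111.14 i$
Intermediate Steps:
$J = -35$ ($J = \left(-7\right) 5 = -35$)
$X{\left(R,h \right)} = -35$
$n = 74$ ($n = 4 - -70 = 4 + 70 = 74$)
$\sqrt{-11007 - \left(-61 + 19 n\right)} = \sqrt{-11007 + \left(61 - 1406\right)} = \sqrt{-11007 - 1345} = \sqrt{-12352} = 8 i \sqrt{193}$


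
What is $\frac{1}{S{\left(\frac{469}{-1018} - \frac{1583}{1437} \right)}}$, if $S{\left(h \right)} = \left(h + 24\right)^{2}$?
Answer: $\frac{2139976933956}{1077371451815569} \approx 0.0019863$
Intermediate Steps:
$S{\left(h \right)} = \left(24 + h\right)^{2}$
$\frac{1}{S{\left(\frac{469}{-1018} - \frac{1583}{1437} \right)}} = \frac{1}{\left(24 + \left(\frac{469}{-1018} - \frac{1583}{1437}\right)\right)^{2}} = \frac{1}{\left(24 + \left(469 \left(- \frac{1}{1018}\right) - \frac{1583}{1437}\right)\right)^{2}} = \frac{1}{\left(24 - \frac{2285447}{1462866}\right)^{2}} = \frac{1}{\left(\frac{32823337}{1462866}\right)^{2}} = \frac{1}{\frac{1077371451815569}{2139976933956}} = \frac{2139976933956}{1077371451815569}$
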